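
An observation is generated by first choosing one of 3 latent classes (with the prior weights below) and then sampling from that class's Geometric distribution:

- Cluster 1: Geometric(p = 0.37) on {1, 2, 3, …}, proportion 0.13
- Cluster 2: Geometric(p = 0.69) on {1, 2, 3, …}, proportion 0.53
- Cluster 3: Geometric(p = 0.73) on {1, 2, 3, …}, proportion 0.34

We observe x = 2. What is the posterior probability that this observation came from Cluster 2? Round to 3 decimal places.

0.538

By Bayes' theorem, P(k | x) = P(Z=k) f_k(x) / Σ_j P(Z=j) f_j(x).
Evaluate each component's likelihood at the observed value:
  p_1 = 0.37·(1−0.37)^1 = 0.37·0.63 = 0.2331
  p_2 = 0.69·(1−0.69)^1 = 0.69·0.31 = 0.2139
  p_3 = 0.73·(1−0.73)^1 = 0.73·0.27 = 0.1971
Prior × likelihood for each component:
  P(Z=1)·p_1 = 0.13 × 0.2331 = 0.030303
  P(Z=2)·p_2 = 0.53 × 0.2139 = 0.113367
  P(Z=3)·p_3 = 0.34 × 0.1971 = 0.067014
Denominator: 0.030303 + 0.113367 + 0.067014 = 0.210684
So the posterior for Cluster 2 is 0.113367 / 0.210684 ≈ 0.538.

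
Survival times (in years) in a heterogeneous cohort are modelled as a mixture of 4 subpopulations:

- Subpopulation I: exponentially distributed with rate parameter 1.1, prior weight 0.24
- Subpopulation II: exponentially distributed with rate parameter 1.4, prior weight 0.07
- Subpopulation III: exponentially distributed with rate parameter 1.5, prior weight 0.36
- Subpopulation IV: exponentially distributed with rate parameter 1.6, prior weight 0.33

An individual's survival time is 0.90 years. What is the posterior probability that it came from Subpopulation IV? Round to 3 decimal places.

0.320

The responsibility of component k is P(Z=k) f_k(x) divided by Σ_j P(Z=j) f_j(x).
Component likelihoods at x = 0.90 years:
  L_I = 0.408734
  L_II = 0.397116
  L_III = 0.38886
  L_IV = 0.379084
Weight by the priors:
  P(Z=I)·L_I = 0.24 × 0.408734 = 0.0980962
  P(Z=II)·L_II = 0.07 × 0.397116 = 0.0277981
  P(Z=III)·L_III = 0.36 × 0.38886 = 0.13999
  P(Z=IV)·L_IV = 0.33 × 0.379084 = 0.125098
Normaliser: 0.0980962 + 0.0277981 + 0.13999 + 0.125098 = 0.390982
So the posterior for Subpopulation IV is 0.125098 / 0.390982 ≈ 0.320.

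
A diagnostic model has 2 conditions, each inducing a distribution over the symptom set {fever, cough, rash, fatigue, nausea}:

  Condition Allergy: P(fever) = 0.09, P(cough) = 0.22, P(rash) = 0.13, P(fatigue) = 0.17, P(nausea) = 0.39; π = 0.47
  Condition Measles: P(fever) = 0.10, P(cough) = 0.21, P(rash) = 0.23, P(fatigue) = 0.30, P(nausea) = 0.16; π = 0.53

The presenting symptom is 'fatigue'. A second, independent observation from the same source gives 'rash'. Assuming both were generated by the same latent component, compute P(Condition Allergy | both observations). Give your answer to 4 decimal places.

0.2212

The responsibility of component k is π_k f_k(x) divided by Σ_j π_j f_j(x).
Since both observations come from the same component, the likelihood for component k is f_k(x₁)·f_k(x₂).
  f_Allergy = [0.17] × [0.13] = 0.0221
  f_Measles = [0.3] × [0.23] = 0.069
Unnormalised posteriors:
  π_Allergy·f_Allergy = 0.47 × 0.0221 = 0.010387
  π_Measles·f_Measles = 0.53 × 0.069 = 0.03657
Sum: 0.010387 + 0.03657 = 0.046957
So the posterior for Condition Allergy is 0.010387 / 0.046957 ≈ 0.2212.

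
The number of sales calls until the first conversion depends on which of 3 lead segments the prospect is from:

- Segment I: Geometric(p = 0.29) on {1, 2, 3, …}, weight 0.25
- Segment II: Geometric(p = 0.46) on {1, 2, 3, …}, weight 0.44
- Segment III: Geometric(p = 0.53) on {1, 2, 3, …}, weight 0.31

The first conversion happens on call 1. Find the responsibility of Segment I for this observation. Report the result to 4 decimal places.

0.1651

The responsibility of component k is π_k f_k(x) divided by Σ_j π_j f_j(x).
Geometric probabilities:
  p_I = 0.29
  p_II = 0.46
  p_III = 0.53
Weight by the priors:
  π_I·p_I = 0.25 × 0.29 = 0.0725
  π_II·p_II = 0.44 × 0.46 = 0.2024
  π_III·p_III = 0.31 × 0.53 = 0.1643
Sum: 0.0725 + 0.2024 + 0.1643 = 0.4392
P(Segment I | data) = 0.0725 / 0.4392 ≈ 0.1651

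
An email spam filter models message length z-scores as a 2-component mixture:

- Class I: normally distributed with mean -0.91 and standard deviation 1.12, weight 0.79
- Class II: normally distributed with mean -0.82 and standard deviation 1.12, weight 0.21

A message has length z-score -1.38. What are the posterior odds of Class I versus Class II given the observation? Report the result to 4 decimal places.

3.9035

Only the two components matter; the odds are (P(Z=i) f_i(x)) / (P(Z=j) f_j(x)).
Normal densities:
  p_I = 0.326176
  p_II = 0.314344
0.257679 / 0.0660122 ≈ 3.9035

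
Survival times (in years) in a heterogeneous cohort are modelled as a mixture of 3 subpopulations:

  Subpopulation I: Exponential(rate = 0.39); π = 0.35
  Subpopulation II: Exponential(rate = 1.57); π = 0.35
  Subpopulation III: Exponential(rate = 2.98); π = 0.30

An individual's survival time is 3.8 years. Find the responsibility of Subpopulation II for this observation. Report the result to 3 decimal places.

The responsibility of component k is P(Z=k) f_k(x) divided by Σ_j P(Z=j) f_j(x).
Exponential densities:
  p_I = 0.39·e^(−0.39·3.8) = 0.39·e^(−1.4820) = 0.0886013
  p_II = 1.57·e^(−1.57·3.8) = 1.57·e^(−5.9660) = 0.00402623
  p_III = 2.98·e^(−2.98·3.8) = 2.98·e^(−11.3240) = 3.59969e-05
Weight by the priors:
  P(Z=I)·p_I = 0.35 × 0.0886013 = 0.0310105
  P(Z=II)·p_II = 0.35 × 0.00402623 = 0.00140918
  P(Z=III)·p_III = 0.30 × 3.59969e-05 = 1.07991e-05
Normaliser: 0.0310105 + 0.00140918 + 1.07991e-05 = 0.0324304
P(Subpopulation II | 3.8 years) ≈ 0.043

0.043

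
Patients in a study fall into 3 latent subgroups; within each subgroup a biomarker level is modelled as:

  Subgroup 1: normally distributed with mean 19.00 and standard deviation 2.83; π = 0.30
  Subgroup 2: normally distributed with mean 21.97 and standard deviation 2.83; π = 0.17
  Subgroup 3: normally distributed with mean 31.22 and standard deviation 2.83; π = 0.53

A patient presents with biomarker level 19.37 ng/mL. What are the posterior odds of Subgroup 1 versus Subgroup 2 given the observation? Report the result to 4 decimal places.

2.6684

Since P(k|x) ∝ π_k f_k(x), the posterior odds are π_i f_i(x) / (π_j f_j(x)).
Normal densities:
  p_1 = (1/(2.83·√(2π)))·exp(−(19.37−19.00)²/(2·2.83²)) = 0.140969·exp(-0.00855) = 0.139769
  p_2 = (1/(2.83·√(2π)))·exp(−(19.37−21.97)²/(2·2.83²)) = 0.140969·exp(-0.42203) = 0.0924354
  p_3 = (1/(2.83·√(2π)))·exp(−(19.37−31.22)²/(2·2.83²)) = 0.140969·exp(-8.76665) = 2.19692e-05
Posterior odds = (π_1·p_1) / (π_2·p_2) = (0.30·0.139769) / (0.17·0.0924354) = 0.0419308 / 0.015714 ≈ 2.6684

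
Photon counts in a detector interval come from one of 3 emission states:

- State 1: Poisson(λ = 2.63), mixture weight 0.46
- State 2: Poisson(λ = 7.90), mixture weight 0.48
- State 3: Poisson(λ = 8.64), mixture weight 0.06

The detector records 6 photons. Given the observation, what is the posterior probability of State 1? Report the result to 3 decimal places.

P(component k | x) = π_k·f_k(x) / marginal(x), where marginal(x) = Σ_j π_j·f_j(x).
Poisson probabilities:
  p_1 = 0.0331289
  p_2 = 0.125171
  p_3 = 0.102199
Unnormalised posteriors:
  π_1·p_1 = 0.46 × 0.0331289 = 0.0152393
  π_2·p_2 = 0.48 × 0.125171 = 0.0600821
  π_3·p_3 = 0.06 × 0.102199 = 0.00613193
Evidence: 0.0152393 + 0.0600821 + 0.00613193 = 0.0814533
P(State 1 | data) = 0.0152393 / 0.0814533 ≈ 0.187

0.187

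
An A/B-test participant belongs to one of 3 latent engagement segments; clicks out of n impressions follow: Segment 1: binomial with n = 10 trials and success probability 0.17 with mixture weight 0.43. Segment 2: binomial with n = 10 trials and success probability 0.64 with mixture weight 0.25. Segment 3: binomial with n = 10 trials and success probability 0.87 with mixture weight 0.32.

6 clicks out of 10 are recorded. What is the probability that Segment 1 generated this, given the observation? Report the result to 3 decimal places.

By Bayes' theorem, P(k | x) = P(Z=k) f_k(x) / Σ_j P(Z=j) f_j(x).
Component likelihoods at x = 6 clicks out of 10:
  p_1 = C(10,6)·0.17^6·0.83^4 = 210·2.41376e-05·0.474583 = 0.00240561
  p_2 = C(10,6)·0.64^6·0.36^4 = 210·0.0687195·0.0167962 = 0.242387
  p_3 = C(10,6)·0.87^6·0.13^4 = 210·0.433626·0.00028561 = 0.0260081
Prior × likelihood for each component:
  P(Z=1)·p_1 = 0.43 × 0.00240561 = 0.00103441
  P(Z=2)·p_2 = 0.25 × 0.242387 = 0.0605967
  P(Z=3)·p_3 = 0.32 × 0.0260081 = 0.00832258
Normaliser: 0.00103441 + 0.0605967 + 0.00832258 = 0.0699537
Responsibility of Segment 1: 0.00103441 / 0.0699537 ≈ 0.015

0.015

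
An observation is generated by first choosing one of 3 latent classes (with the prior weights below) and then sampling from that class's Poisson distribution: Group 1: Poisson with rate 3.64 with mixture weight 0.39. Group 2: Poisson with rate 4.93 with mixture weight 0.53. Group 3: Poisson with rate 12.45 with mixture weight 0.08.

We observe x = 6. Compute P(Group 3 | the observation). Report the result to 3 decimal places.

0.015

By Bayes' theorem, P(k | x) = w_k f_k(x) / Σ_j w_j f_j(x).
Evaluate each component's likelihood at the observed value:
  p_1 = 0.0848094
  p_2 = 0.144104
  p_3 = 0.0202636
Weight by the priors:
  w_1·p_1 = 0.39 × 0.0848094 = 0.0330757
  w_2·p_2 = 0.53 × 0.144104 = 0.0763753
  w_3·p_3 = 0.08 × 0.0202636 = 0.00162109
Evidence: 0.0330757 + 0.0763753 + 0.00162109 = 0.111072
Responsibility of Group 3: 0.00162109 / 0.111072 ≈ 0.015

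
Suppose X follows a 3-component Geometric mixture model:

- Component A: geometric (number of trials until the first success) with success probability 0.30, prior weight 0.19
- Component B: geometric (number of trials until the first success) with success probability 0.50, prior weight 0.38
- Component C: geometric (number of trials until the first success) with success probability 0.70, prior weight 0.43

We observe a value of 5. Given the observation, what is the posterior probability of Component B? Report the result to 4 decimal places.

0.4241

P(component k | x) = P(Z=k)·f_k(x) / marginal(x), where marginal(x) = Σ_j P(Z=j)·f_j(x).
Component likelihoods at x = 5:
  f_A = 0.07203
  f_B = 0.03125
  f_C = 0.00567
Prior × likelihood for each component:
  P(Z=A)·f_A = 0.19 × 0.07203 = 0.0136857
  P(Z=B)·f_B = 0.38 × 0.03125 = 0.011875
  P(Z=C)·f_C = 0.43 × 0.00567 = 0.0024381
Sum: 0.0136857 + 0.011875 + 0.0024381 = 0.0279988
P(Component B | the observation) = 0.011875 / 0.0279988 ≈ 0.4241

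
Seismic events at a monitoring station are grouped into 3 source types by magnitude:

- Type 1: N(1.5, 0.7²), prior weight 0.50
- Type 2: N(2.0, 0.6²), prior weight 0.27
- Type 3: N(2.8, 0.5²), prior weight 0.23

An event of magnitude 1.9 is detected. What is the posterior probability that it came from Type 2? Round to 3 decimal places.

P(component k | x) = π_k·f_k(x) / marginal(x), where marginal(x) = Σ_j π_j·f_j(x).
Component likelihoods at x = 1.9:
  L_1 = 0.484068
  L_2 = 0.655733
  L_3 = 0.1579
Multiply by the mixture weights:
  π_1·L_1 = 0.50 × 0.484068 = 0.242034
  π_2·L_2 = 0.27 × 0.655733 = 0.177048
  π_3·L_3 = 0.23 × 0.1579 = 0.0363171
Evidence: 0.242034 + 0.177048 + 0.0363171 = 0.455399
P(Type 2 | the observation) = 0.177048 / 0.455399 ≈ 0.389

0.389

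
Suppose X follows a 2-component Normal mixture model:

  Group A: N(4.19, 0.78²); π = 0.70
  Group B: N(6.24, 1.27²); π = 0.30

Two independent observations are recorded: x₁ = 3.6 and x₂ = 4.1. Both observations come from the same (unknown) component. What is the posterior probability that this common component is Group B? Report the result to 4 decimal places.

Posterior ∝ prior × likelihood, so P(k | x) ∝ π_k f_k(x); normalise over all components.
Since both observations come from the same component, the likelihood for component k is f_k(x₁)·f_k(x₂).
  L_A = [(1/(0.78·√(2π)))·exp(−(3.6−4.19)²/(2·0.78²)) = 0.511464·exp(-0.28608) = 0.384214] × [0.508071] = 0.195208
  L_B = [(1/(1.27·√(2π)))·exp(−(3.6−6.24)²/(2·1.27²)) = 0.314128·exp(-2.16058) = 0.0362058] × [0.0759535] = 0.00274996
Unnormalised posteriors:
  π_A·L_A = 0.70 × 0.195208 = 0.136646
  π_B·L_B = 0.30 × 0.00274996 = 0.000824987
Sum: 0.136646 + 0.000824987 = 0.137471
P(Group B | x) = 0.000824987 / 0.137471 ≈ 0.0060

0.0060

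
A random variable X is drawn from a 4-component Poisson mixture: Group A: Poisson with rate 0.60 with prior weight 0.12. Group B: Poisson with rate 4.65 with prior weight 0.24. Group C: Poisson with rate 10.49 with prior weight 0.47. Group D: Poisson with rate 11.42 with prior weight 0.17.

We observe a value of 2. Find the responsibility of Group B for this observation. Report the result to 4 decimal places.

0.6615

The responsibility of component k is π_k f_k(x) divided by Σ_j π_j f_j(x).
Poisson probabilities:
  f_A = e^(−0.60)·0.60^2/2! = 0.0987861
  f_B = e^(−4.65)·4.65^2/2! = 0.103373
  f_C = e^(−10.49)·10.49^2/2! = 0.00153028
  f_D = e^(−11.42)·11.42^2/2! = 0.000715582
Multiply by the mixture weights:
  π_A·f_A = 0.12 × 0.0987861 = 0.0118543
  π_B·f_B = 0.24 × 0.103373 = 0.0248095
  π_C·f_C = 0.47 × 0.00153028 = 0.000719233
  π_D·f_D = 0.17 × 0.000715582 = 0.000121649
Sum: 0.0118543 + 0.0248095 + 0.000719233 + 0.000121649 = 0.0375047
Responsibility of Group B: 0.0248095 / 0.0375047 ≈ 0.6615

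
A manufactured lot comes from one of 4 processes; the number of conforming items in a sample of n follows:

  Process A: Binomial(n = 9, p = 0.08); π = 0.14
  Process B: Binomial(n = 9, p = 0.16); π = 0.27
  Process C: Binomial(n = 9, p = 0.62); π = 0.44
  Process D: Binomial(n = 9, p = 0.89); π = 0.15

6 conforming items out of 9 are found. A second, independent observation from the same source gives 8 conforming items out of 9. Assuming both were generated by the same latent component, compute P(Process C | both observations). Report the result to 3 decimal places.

P(component k | x) = P(Z=k)·f_k(x) / marginal(x), where marginal(x) = Σ_j P(Z=j)·f_j(x).
Since both observations come from the same component, the likelihood for component k is f_k(x₁)·f_k(x₂).
  p_A = [C(9,6)·0.08^6·0.92^3 = 84·2.62144e-07·0.778688 = 1.71468e-05] × [1.38915e-08] = 2.38195e-13
  p_B = [C(9,6)·0.16^6·0.84^3 = 84·1.67772e-05·0.592704 = 0.00083529] × [3.247e-06] = 2.71218e-09
  p_C = [C(9,6)·0.62^6·0.38^3 = 84·0.0568002·0.054872 = 0.261806] × [0.0746723] = 0.0195497
  p_D = [C(9,6)·0.89^6·0.11^3 = 84·0.496981·0.001331 = 0.0555645] × [0.389722] = 0.0216547
Unnormalised posteriors:
  P(Z=A)·p_A = 0.14 × 2.38195e-13 = 3.33473e-14
  P(Z=B)·p_B = 0.27 × 2.71218e-09 = 7.32289e-10
  P(Z=C)·p_C = 0.44 × 0.0195497 = 0.00860186
  P(Z=D)·p_D = 0.15 × 0.0216547 = 0.00324821
Sum: 3.33473e-14 + 7.32289e-10 + 0.00860186 + 0.00324821 = 0.0118501
Responsibility of Process C: 0.00860186 / 0.0118501 ≈ 0.726

0.726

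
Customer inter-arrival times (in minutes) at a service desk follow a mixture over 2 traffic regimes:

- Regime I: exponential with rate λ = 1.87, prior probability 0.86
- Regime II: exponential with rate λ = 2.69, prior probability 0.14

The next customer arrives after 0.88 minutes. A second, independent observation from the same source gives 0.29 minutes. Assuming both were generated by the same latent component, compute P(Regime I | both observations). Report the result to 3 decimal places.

The responsibility of component k is w_k f_k(x) divided by Σ_j w_j f_j(x).
Since both observations come from the same component, the likelihood for component k is f_k(x₁)·f_k(x₂).
  p_I = [1.87·e^(−1.87·0.88) = 1.87·e^(−1.6456) = 0.360717] × [1.08724] = 0.392184
  p_II = [2.69·e^(−2.69·0.88) = 2.69·e^(−2.3672) = 0.252168] × [1.23299] = 0.310921
Prior × likelihood for each component:
  w_I·p_I = 0.86 × 0.392184 = 0.337279
  w_II·p_II = 0.14 × 0.310921 = 0.0435289
Marginal: 0.337279 + 0.0435289 = 0.380807
So the posterior for Regime I is 0.337279 / 0.380807 ≈ 0.886.

0.886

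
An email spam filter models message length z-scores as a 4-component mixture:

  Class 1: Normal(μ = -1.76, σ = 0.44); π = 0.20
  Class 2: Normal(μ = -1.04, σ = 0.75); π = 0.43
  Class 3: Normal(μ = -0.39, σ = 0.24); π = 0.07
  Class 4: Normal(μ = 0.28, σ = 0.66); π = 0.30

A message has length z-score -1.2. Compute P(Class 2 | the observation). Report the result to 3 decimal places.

By Bayes' theorem, P(k | x) = P(Z=k) f_k(x) / Σ_j P(Z=j) f_j(x).
Normal densities:
  p_1 = (1/(0.44·√(2π)))·exp(−(-1.2−-1.76)²/(2·0.44²)) = 0.906687·exp(-0.80992) = 0.40338
  p_2 = (1/(0.75·√(2π)))·exp(−(-1.2−-1.04)²/(2·0.75²)) = 0.531923·exp(-0.02276) = 0.519956
  p_3 = (1/(0.24·√(2π)))·exp(−(-1.2−-0.39)²/(2·0.24²)) = 1.662260·exp(-5.69531) = 0.005588
  p_4 = (1/(0.66·√(2π)))·exp(−(-1.2−0.28)²/(2·0.66²)) = 0.604458·exp(-2.51423) = 0.0489157
Prior × likelihood for each component:
  P(Z=1)·p_1 = 0.20 × 0.40338 = 0.0806761
  P(Z=2)·p_2 = 0.43 × 0.519956 = 0.223581
  P(Z=3)·p_3 = 0.07 × 0.005588 = 0.00039116
  P(Z=4)·p_4 = 0.30 × 0.0489157 = 0.0146747
Normaliser: 0.0806761 + 0.223581 + 0.00039116 + 0.0146747 = 0.319323
P(Class 2 | the observation) = 0.223581 / 0.319323 ≈ 0.700

0.700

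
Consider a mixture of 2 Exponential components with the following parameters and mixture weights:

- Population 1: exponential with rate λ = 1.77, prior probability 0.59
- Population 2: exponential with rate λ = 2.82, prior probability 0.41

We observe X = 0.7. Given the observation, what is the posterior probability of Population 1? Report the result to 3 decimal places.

0.653

By Bayes' theorem, P(k | x) = π_k f_k(x) / Σ_j π_j f_j(x).
Evaluate each component's likelihood at the observed value:
  f_1 = 0.512723
  f_2 = 0.391698
Multiply by the mixture weights:
  π_1·f_1 = 0.59 × 0.512723 = 0.302506
  π_2·f_2 = 0.41 × 0.391698 = 0.160596
Sum: 0.302506 + 0.160596 = 0.463103
So the posterior for Population 1 is 0.302506 / 0.463103 ≈ 0.653.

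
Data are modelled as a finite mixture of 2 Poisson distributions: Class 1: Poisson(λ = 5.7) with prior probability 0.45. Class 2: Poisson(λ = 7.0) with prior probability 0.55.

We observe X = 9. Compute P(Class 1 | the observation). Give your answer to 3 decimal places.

0.321

By Bayes' theorem, P(k | x) = π_k f_k(x) / Σ_j π_j f_j(x).
Poisson probabilities:
  f_1 = 0.0585642
  f_2 = 0.101405
Unnormalised posteriors:
  π_1·f_1 = 0.45 × 0.0585642 = 0.0263539
  π_2·f_2 = 0.55 × 0.101405 = 0.0557726
Denominator: 0.0263539 + 0.0557726 = 0.0821265
Responsibility of Class 1: 0.0263539 / 0.0821265 ≈ 0.321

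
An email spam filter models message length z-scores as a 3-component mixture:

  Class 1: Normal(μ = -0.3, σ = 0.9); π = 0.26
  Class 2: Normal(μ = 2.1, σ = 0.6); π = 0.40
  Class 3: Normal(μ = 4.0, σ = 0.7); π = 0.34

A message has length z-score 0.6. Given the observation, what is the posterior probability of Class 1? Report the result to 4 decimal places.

0.8568

Posterior ∝ prior × likelihood, so P(k | x) ∝ π_k f_k(x); normalise over all components.
Component likelihoods at x = 0.6:
  L_1 = (1/(0.9·√(2π)))·exp(−(0.6−-0.3)²/(2·0.9²)) = 0.443269·exp(-0.50000) = 0.268856
  L_2 = (1/(0.6·√(2π)))·exp(−(0.6−2.1)²/(2·0.6²)) = 0.664904·exp(-3.12500) = 0.0292138
  L_3 = (1/(0.7·√(2π)))·exp(−(0.6−4.0)²/(2·0.7²)) = 0.569918·exp(-11.79592) = 4.29447e-06
Prior × likelihood for each component:
  π_1·L_1 = 0.26 × 0.268856 = 0.0699027
  π_2·L_2 = 0.40 × 0.0292138 = 0.0116855
  π_3·L_3 = 0.34 × 4.29447e-06 = 1.46012e-06
Evidence: 0.0699027 + 0.0116855 + 1.46012e-06 = 0.0815896
So the posterior for Class 1 is 0.0699027 / 0.0815896 ≈ 0.8568.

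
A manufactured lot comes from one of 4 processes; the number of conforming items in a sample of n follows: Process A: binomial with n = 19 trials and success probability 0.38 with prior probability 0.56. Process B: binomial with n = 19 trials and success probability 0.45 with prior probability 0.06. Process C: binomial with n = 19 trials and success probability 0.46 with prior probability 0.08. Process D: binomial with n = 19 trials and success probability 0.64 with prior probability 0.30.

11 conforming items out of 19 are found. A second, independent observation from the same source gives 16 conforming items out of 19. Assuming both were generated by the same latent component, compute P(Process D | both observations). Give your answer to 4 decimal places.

Apply Bayes' rule: the posterior for each component is proportional to its prior times its likelihood at x.
Since both observations come from the same component, the likelihood for component k is f_k(x₁)·f_k(x₂).
  f_A = [0.0393705] × [4.36552e-05] = 1.71873e-06
  f_B = [0.0969745] × [0.00045584] = 4.42048e-05
  f_C = [0.106636] × [0.00061324] = 6.53936e-05
  f_D = [0.157332] × [0.0358188] = 0.00563545
Unnormalised posteriors:
  w_A·f_A = 0.56 × 1.71873e-06 = 9.62489e-07
  w_B·f_B = 0.06 × 4.42048e-05 = 2.65229e-06
  w_C·f_C = 0.08 × 6.53936e-05 = 5.23148e-06
  w_D·f_D = 0.30 × 0.00563545 = 0.00169064
Normaliser: 9.62489e-07 + 2.65229e-06 + 5.23148e-06 + 0.00169064 = 0.00169948
P(Process D | x₁,x₂) = 0.00169064 / 0.00169948 ≈ 0.9948

0.9948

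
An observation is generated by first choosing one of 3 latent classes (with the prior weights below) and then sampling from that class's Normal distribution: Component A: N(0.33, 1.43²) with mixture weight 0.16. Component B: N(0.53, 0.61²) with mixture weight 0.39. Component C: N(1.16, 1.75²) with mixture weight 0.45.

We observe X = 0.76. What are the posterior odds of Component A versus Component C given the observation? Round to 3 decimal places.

0.427

The posterior odds equal the prior odds times the likelihood ratio: (P(Z=i)/P(Z=j))·(f_i(x)/f_j(x)).
Evaluate each component's likelihood at the observed value:
  p_A = 0.266649
  p_B = 0.609129
  p_C = 0.222089
0.0426638 / 0.0999401 ≈ 0.427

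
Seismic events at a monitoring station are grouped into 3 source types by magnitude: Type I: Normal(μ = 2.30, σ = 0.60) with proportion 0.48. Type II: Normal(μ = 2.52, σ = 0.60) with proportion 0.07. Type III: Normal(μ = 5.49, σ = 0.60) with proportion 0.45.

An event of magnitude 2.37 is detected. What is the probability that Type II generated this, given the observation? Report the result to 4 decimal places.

Posterior ∝ prior × likelihood, so P(k | x) ∝ P(Z=k) f_k(x); normalise over all components.
Component likelihoods at x = 2.37:
  f_I = (1/(0.60·√(2π)))·exp(−(2.37−2.30)²/(2·0.60²)) = 0.664904·exp(-0.00681) = 0.660394
  f_II = (1/(0.60·√(2π)))·exp(−(2.37−2.52)²/(2·0.60²)) = 0.664904·exp(-0.03125) = 0.644447
  f_III = (1/(0.60·√(2π)))·exp(−(2.37−5.49)²/(2·0.60²)) = 0.664904·exp(-13.52000) = 8.93506e-07
Prior × likelihood for each component:
  P(Z=I)·f_I = 0.48 × 0.660394 = 0.316989
  P(Z=II)·f_II = 0.07 × 0.644447 = 0.0451113
  P(Z=III)·f_III = 0.45 × 8.93506e-07 = 4.02078e-07
Marginal: 0.316989 + 0.0451113 + 4.02078e-07 = 0.362101
P(Type II | data) ≈ 0.1246

0.1246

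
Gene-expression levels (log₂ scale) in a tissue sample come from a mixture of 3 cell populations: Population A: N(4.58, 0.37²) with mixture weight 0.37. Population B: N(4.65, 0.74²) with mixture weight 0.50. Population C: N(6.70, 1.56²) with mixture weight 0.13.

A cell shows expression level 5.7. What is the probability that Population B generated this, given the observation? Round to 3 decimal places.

Apply Bayes' rule: the posterior for each component is proportional to its prior times its likelihood at x.
Normal densities:
  p_A = (1/(0.37·√(2π)))·exp(−(5.7−4.58)²/(2·0.37²)) = 1.078222·exp(-4.58145) = 0.0110411
  p_B = (1/(0.74·√(2π)))·exp(−(5.7−4.65)²/(2·0.74²)) = 0.539111·exp(-1.00667) = 0.19701
  p_C = (1/(1.56·√(2π)))·exp(−(5.7−6.70)²/(2·1.56²)) = 0.255732·exp(-0.20546) = 0.208236
Multiply by the mixture weights:
  w_A·p_A = 0.37 × 0.0110411 = 0.0040852
  w_B·p_B = 0.50 × 0.19701 = 0.0985052
  w_C·p_C = 0.13 × 0.208236 = 0.0270707
Normaliser: 0.0040852 + 0.0985052 + 0.0270707 = 0.129661
So the posterior for Population B is 0.0985052 / 0.129661 ≈ 0.760.

0.760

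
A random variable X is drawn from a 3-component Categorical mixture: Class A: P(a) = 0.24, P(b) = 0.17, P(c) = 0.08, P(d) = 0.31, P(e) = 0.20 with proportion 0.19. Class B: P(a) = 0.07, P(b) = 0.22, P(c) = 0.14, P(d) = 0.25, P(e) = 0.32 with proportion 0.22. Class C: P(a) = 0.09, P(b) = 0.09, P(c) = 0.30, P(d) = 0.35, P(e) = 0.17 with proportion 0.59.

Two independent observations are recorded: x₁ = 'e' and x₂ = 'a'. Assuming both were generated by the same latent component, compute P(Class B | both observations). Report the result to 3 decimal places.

0.214

By Bayes' theorem, P(k | x) = P(Z=k) f_k(x) / Σ_j P(Z=j) f_j(x).
Since both observations come from the same component, the likelihood for component k is f_k(x₁)·f_k(x₂).
  f_A = [0.2] × [0.24] = 0.048
  f_B = [0.32] × [0.07] = 0.0224
  f_C = [0.17] × [0.09] = 0.0153
Unnormalised posteriors:
  P(Z=A)·f_A = 0.19 × 0.048 = 0.00912
  P(Z=B)·f_B = 0.22 × 0.0224 = 0.004928
  P(Z=C)·f_C = 0.59 × 0.0153 = 0.009027
Sum: 0.00912 + 0.004928 + 0.009027 = 0.023075
P(Class B | data) ≈ 0.214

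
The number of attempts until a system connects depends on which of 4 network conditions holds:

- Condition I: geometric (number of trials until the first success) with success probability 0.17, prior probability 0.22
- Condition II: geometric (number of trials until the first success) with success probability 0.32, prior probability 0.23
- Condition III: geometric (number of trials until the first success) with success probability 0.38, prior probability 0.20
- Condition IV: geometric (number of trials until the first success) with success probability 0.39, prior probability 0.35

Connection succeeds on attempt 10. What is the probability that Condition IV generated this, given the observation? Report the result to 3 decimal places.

Apply Bayes' rule: the posterior for each component is proportional to its prior times its likelihood at x.
Geometric probabilities:
  p_I = 0.0317798
  p_II = 0.00994787
  p_III = 0.00514409
  p_IV = 0.00456072
Weight by the priors:
  P(Z=I)·p_I = 0.22 × 0.0317798 = 0.00699157
  P(Z=II)·p_II = 0.23 × 0.00994787 = 0.00228801
  P(Z=III)·p_III = 0.20 × 0.00514409 = 0.00102882
  P(Z=IV)·p_IV = 0.35 × 0.00456072 = 0.00159625
Marginal: 0.00699157 + 0.00228801 + 0.00102882 + 0.00159625 = 0.0119046
Responsibility of Condition IV: 0.00159625 / 0.0119046 ≈ 0.134

0.134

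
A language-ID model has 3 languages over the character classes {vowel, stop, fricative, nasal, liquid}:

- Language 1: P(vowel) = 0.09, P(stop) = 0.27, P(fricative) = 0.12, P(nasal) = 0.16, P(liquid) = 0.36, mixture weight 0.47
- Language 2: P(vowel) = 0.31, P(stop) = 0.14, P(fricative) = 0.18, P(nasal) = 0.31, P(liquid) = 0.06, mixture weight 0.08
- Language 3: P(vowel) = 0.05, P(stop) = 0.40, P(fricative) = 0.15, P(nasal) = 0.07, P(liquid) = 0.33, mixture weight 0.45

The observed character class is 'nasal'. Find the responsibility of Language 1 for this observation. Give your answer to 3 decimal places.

P(component k | x) = π_k·f_k(x) / marginal(x), where marginal(x) = Σ_j π_j·f_j(x).
Categorical probabilities:
  p_1 = P(nasal | comp) = 0.16
  p_2 = P(nasal | comp) = 0.31
  p_3 = P(nasal | comp) = 0.07
Weight by the priors:
  π_1·p_1 = 0.47 × 0.16 = 0.0752
  π_2·p_2 = 0.08 × 0.31 = 0.0248
  π_3·p_3 = 0.45 × 0.07 = 0.0315
Sum: 0.0752 + 0.0248 + 0.0315 = 0.1315
P(Language 1 | x) ≈ 0.572

0.572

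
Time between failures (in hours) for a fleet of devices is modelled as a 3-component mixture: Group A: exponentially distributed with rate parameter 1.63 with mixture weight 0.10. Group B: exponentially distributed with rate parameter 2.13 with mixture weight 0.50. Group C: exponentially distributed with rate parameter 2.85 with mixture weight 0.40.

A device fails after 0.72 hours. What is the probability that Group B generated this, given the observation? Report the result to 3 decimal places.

Posterior ∝ prior × likelihood, so P(k | x) ∝ P(Z=k) f_k(x); normalise over all components.
Evaluate each component's likelihood at the observed value:
  f_A = 1.63·e^(−1.63·0.72) = 1.63·e^(−1.1736) = 0.50408
  f_B = 2.13·e^(−2.13·0.72) = 2.13·e^(−1.5336) = 0.459564
  f_C = 2.85·e^(−2.85·0.72) = 2.85·e^(−2.0520) = 0.366161
Multiply by the mixture weights:
  P(Z=A)·f_A = 0.10 × 0.50408 = 0.050408
  P(Z=B)·f_B = 0.50 × 0.459564 = 0.229782
  P(Z=C)·f_C = 0.40 × 0.366161 = 0.146465
Denominator: 0.050408 + 0.229782 + 0.146465 = 0.426654
P(Group B | data) = 0.229782 / 0.426654 ≈ 0.539

0.539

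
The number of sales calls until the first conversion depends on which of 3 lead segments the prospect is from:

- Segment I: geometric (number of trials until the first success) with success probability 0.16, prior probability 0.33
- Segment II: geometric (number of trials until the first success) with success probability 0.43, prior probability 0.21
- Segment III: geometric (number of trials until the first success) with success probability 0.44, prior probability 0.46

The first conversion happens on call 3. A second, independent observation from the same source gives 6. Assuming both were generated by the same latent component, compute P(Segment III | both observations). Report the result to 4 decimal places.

0.3211

P(component k | x) = π_k·f_k(x) / marginal(x), where marginal(x) = Σ_j π_j·f_j(x).
Since both observations come from the same component, the likelihood for component k is f_k(x₁)·f_k(x₂).
  f_I = [0.112896] × [0.0669139] = 0.00755431
  f_II = [0.139707] × [0.0258728] = 0.00361461
  f_III = [0.137984] × [0.0242322] = 0.00334366
Prior × likelihood for each component:
  π_I·f_I = 0.33 × 0.00755431 = 0.00249292
  π_II·f_II = 0.21 × 0.00361461 = 0.000759067
  π_III·f_III = 0.46 × 0.00334366 = 0.00153808
Evidence: 0.00249292 + 0.000759067 + 0.00153808 = 0.00479007
Responsibility of Segment III: 0.00153808 / 0.00479007 ≈ 0.3211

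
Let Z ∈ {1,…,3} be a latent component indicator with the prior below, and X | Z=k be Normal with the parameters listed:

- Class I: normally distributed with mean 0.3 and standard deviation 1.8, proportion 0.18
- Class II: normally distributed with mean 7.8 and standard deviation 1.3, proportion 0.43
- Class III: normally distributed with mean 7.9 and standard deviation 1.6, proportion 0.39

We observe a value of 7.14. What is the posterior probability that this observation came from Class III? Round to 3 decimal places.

Apply Bayes' rule: the posterior for each component is proportional to its prior times its likelihood at x.
Component likelihoods at x = 7.14:
  L_I = (1/(1.8·√(2π)))·exp(−(7.14−0.3)²/(2·1.8²)) = 0.221635·exp(-7.22000) = 0.000162193
  L_II = (1/(1.3·√(2π)))·exp(−(7.14−7.8)²/(2·1.3²)) = 0.306879·exp(-0.12888) = 0.269772
  L_III = (1/(1.6·√(2π)))·exp(−(7.14−7.9)²/(2·1.6²)) = 0.249339·exp(-0.11281) = 0.222739
Prior × likelihood for each component:
  π_I·L_I = 0.18 × 0.000162193 = 2.91947e-05
  π_II·L_II = 0.43 × 0.269772 = 0.116002
  π_III·L_III = 0.39 × 0.222739 = 0.0868682
Normaliser: 2.91947e-05 + 0.116002 + 0.0868682 = 0.202899
P(Class III | data) ≈ 0.428

0.428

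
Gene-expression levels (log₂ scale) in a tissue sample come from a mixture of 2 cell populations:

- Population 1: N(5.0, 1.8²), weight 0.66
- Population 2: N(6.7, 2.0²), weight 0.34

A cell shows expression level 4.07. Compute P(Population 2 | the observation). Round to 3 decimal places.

P(component k | x) = π_k·f_k(x) / marginal(x), where marginal(x) = Σ_j π_j·f_j(x).
Evaluate each component's likelihood at the observed value:
  L_1 = 0.193942
  L_2 = 0.0840202
Multiply by the mixture weights:
  π_1·L_1 = 0.66 × 0.193942 = 0.128002
  π_2·L_2 = 0.34 × 0.0840202 = 0.0285669
Sum: 0.128002 + 0.0285669 = 0.156568
P(Population 2 | data) = 0.0285669 / 0.156568 ≈ 0.182

0.182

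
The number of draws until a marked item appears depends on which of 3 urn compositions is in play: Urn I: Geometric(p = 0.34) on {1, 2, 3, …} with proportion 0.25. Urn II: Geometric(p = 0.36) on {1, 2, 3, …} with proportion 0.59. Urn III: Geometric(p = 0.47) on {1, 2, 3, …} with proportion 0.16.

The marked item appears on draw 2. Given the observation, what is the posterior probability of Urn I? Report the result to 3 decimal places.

The responsibility of component k is π_k f_k(x) divided by Σ_j π_j f_j(x).
Evaluate each component's likelihood at the observed value:
  p_I = 0.34·(1−0.34)^1 = 0.34·0.66 = 0.2244
  p_II = 0.36·(1−0.36)^1 = 0.36·0.64 = 0.2304
  p_III = 0.47·(1−0.47)^1 = 0.47·0.53 = 0.2491
Multiply by the mixture weights:
  π_I·p_I = 0.25 × 0.2244 = 0.0561
  π_II·p_II = 0.59 × 0.2304 = 0.135936
  π_III·p_III = 0.16 × 0.2491 = 0.039856
Normaliser: 0.0561 + 0.135936 + 0.039856 = 0.231892
So the posterior for Urn I is 0.0561 / 0.231892 ≈ 0.242.

0.242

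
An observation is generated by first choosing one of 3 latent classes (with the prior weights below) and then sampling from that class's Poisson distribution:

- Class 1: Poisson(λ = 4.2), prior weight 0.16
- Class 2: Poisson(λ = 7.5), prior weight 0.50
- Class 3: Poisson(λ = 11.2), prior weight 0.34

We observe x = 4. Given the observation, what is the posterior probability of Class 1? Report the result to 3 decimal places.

The responsibility of component k is π_k f_k(x) divided by Σ_j π_j f_j(x).
Evaluate each component's likelihood at the observed value:
  p_1 = 0.194424
  p_2 = 0.0729164
  p_3 = 0.00896526
Unnormalised posteriors:
  π_1·p_1 = 0.16 × 0.194424 = 0.0311078
  π_2·p_2 = 0.50 × 0.0729164 = 0.0364582
  π_3·p_3 = 0.34 × 0.00896526 = 0.00304819
Sum: 0.0311078 + 0.0364582 + 0.00304819 = 0.0706142
P(Class 1 | 4) = 0.0311078 / 0.0706142 ≈ 0.441

0.441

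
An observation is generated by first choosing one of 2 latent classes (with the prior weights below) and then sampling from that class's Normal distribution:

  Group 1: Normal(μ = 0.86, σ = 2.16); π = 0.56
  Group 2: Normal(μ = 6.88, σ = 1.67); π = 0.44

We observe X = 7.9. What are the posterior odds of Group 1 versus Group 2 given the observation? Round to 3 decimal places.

The posterior odds equal the prior odds times the likelihood ratio: (π_i/π_j)·(f_i(x)/f_j(x)).
Evaluate each component's likelihood at the observed value:
  f_1 = 0.000911488
  f_2 = 0.198238
Odds = (0.56/0.44) × (0.000911488/0.198238) = 1.27273 × 0.00459795 ≈ 0.006

0.006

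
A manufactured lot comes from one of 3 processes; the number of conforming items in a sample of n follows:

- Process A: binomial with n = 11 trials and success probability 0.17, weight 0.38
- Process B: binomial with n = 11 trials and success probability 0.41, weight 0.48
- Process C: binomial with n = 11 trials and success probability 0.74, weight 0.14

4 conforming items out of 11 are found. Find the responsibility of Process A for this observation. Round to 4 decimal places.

The responsibility of component k is P(Z=k) f_k(x) divided by Σ_j P(Z=j) f_j(x).
Component likelihoods at x = 4 conforming items out of 11:
  L_A = 0.0747922
  L_B = 0.232067
  L_C = 0.00794793
Prior × likelihood for each component:
  P(Z=A)·L_A = 0.38 × 0.0747922 = 0.028421
  P(Z=B)·L_B = 0.48 × 0.232067 = 0.111392
  P(Z=C)·L_C = 0.14 × 0.00794793 = 0.00111271
Evidence: 0.028421 + 0.111392 + 0.00111271 = 0.140926
P(Process A | data) = 0.028421 / 0.140926 ≈ 0.2017

0.2017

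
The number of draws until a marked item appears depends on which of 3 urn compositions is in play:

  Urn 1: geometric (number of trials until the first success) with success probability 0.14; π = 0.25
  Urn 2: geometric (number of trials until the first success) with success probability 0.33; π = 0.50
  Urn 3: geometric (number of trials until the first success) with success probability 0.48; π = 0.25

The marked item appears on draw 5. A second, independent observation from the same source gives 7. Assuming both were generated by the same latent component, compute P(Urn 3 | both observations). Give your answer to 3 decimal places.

P(component k | x) = π_k·f_k(x) / marginal(x), where marginal(x) = Σ_j π_j·f_j(x).
Since both observations come from the same component, the likelihood for component k is f_k(x₁)·f_k(x₂).
  p_1 = [0.14·(1−0.14)^4 = 0.14·0.547008 = 0.0765811] × [0.0566394] = 0.00433751
  p_2 = [0.33·(1−0.33)^4 = 0.33·0.201511 = 0.0664987] × [0.0298513] = 0.00198507
  p_3 = [0.48·(1−0.48)^4 = 0.48·0.0731162 = 0.0350958] × [0.00948989] = 0.000333055
Prior × likelihood for each component:
  π_1·p_1 = 0.25 × 0.00433751 = 0.00108438
  π_2·p_2 = 0.50 × 0.00198507 = 0.000992535
  π_3·p_3 = 0.25 × 0.000333055 = 8.32637e-05
Sum: 0.00108438 + 0.000992535 + 8.32637e-05 = 0.00216018
Responsibility of Urn 3: 8.32637e-05 / 0.00216018 ≈ 0.039

0.039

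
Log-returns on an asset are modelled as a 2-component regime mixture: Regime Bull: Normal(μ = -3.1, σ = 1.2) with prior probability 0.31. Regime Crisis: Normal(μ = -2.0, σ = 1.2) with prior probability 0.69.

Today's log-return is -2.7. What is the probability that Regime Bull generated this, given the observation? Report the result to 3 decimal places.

0.335

Posterior ∝ prior × likelihood, so P(k | x) ∝ w_k f_k(x); normalise over all components.
Component likelihoods at x = -2.7:
  f_Bull = (1/(1.2·√(2π)))·exp(−(-2.7−-3.1)²/(2·1.2²)) = 0.332452·exp(-0.05556) = 0.314486
  f_Crisis = (1/(1.2·√(2π)))·exp(−(-2.7−-2.0)²/(2·1.2²)) = 0.332452·exp(-0.17014) = 0.280439
Multiply by the mixture weights:
  w_Bull·f_Bull = 0.31 × 0.314486 = 0.0974907
  w_Crisis·f_Crisis = 0.69 × 0.280439 = 0.193503
Normaliser: 0.0974907 + 0.193503 = 0.290994
Responsibility of Regime Bull: 0.0974907 / 0.290994 ≈ 0.335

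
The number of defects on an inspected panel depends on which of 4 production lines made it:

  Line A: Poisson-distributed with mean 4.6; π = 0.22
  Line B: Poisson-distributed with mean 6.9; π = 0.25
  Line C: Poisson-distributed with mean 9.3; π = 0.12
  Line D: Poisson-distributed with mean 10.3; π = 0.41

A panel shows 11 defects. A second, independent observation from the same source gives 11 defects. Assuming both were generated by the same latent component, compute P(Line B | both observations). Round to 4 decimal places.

0.0621

Posterior ∝ prior × likelihood, so P(k | x) ∝ P(Z=k) f_k(x); normalise over all components.
Since both observations come from the same component, the likelihood for component k is f_k(x₁)·f_k(x₂).
  L_A = [e^(−4.6)·4.6^11/11! = 0.00491389] × [0.00491389] = 2.41464e-05
  L_B = [e^(−6.9)·6.9^11/11! = 0.042614] × [0.042614] = 0.00181595
  L_C = [e^(−9.3)·9.3^11/11! = 0.10309] × [0.10309] = 0.0106276
  L_D = [e^(−10.3)·10.3^11/11! = 0.116633] × [0.116633] = 0.0136032
Unnormalised posteriors:
  P(Z=A)·L_A = 0.22 × 2.41464e-05 = 5.3122e-06
  P(Z=B)·L_B = 0.25 × 0.00181595 = 0.000453988
  P(Z=C)·L_C = 0.12 × 0.0106276 = 0.00127531
  P(Z=D)·L_D = 0.41 × 0.0136032 = 0.00557731
Sum: 5.3122e-06 + 0.000453988 + 0.00127531 + 0.00557731 = 0.00731193
P(Line B | x₁, x₂) ≈ 0.0621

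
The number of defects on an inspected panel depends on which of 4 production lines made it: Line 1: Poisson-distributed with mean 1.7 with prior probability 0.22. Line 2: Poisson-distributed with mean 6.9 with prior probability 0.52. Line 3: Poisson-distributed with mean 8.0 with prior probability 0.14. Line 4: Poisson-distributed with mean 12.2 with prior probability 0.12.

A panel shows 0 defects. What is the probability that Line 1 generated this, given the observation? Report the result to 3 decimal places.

0.986

The responsibility of component k is π_k f_k(x) divided by Σ_j π_j f_j(x).
Component likelihoods at x = 0 defects:
  f_1 = 0.182684
  f_2 = 0.00100779
  f_3 = 0.000335463
  f_4 = 5.03046e-06
Unnormalised posteriors:
  π_1·f_1 = 0.22 × 0.182684 = 0.0401904
  π_2·f_2 = 0.52 × 0.00100779 = 0.000524048
  π_3·f_3 = 0.14 × 0.000335463 = 4.69648e-05
  π_4·f_4 = 0.12 × 5.03046e-06 = 6.03655e-07
Sum: 0.0401904 + 0.000524048 + 4.69648e-05 + 6.03655e-07 = 0.040762
P(Line 1 | data) = 0.0401904 / 0.040762 ≈ 0.986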